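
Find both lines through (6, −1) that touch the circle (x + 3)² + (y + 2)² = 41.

Write the tangent as mx − y + (−1 − m·(6)) = 0 and set its distance from the centre to √41:
[m·(−9) − (−1)]² = 41(m² + 1)
20m² − 9m − 20 = 0, so m = −4/5 or m = 5/4.
Through (6, −1) these give 4x + 5y = 19 and 5x − 4y = 34.

4x + 5y = 19 and 5x − 4y = 34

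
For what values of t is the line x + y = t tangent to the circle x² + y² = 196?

The line touches the circle iff its distance from (0, 0) is 14:
|1·0 + 1·0 − t| / √2 = 14
|t| = 14√2.

t = ±14√2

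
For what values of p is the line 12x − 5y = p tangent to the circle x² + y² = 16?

p = −52 or p = 52

The line touches the circle iff its distance from (0, 0) is 4:
|12·0 − 5·0 − p| / √169 = 4
|p| = 4·13, so p = 52 or p = −52.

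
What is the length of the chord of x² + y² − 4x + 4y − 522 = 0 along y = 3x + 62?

4√10

From the line, y = 3x + 62. Substituting:
10x² + 380x + 3570 = 0  ⟹  x² + 38x + 357 = 0
x = −17 or x = −21, giving (−17, 11) and (−21, −1).
|(−17, 11) − (−21, −1)| = √((4)² + (12)²) = 4√10.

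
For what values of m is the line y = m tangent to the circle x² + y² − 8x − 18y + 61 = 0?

m = 3 or m = 15

Tangency holds when the distance from the centre (4, 9) to the line equals the radius 6:
|0·4 + 1·9 − m| / √1 = 6
|m − (9)| = 6, so m = 15 or m = 3.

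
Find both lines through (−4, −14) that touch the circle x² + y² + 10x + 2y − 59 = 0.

6x + 7y = −122 and 7x − 6y = 56

Let a tangent through (−4, −14) have slope m. Its distance from (−5, −1) must equal √85:
[m·(−1) − (13)]² = 85(m² + 1)
42m² − 13m − 42 = 0, so m = −6/7 or m = 7/6.
With m = −6/7: 6x + 7y = −122. With m = 7/6: 7x − 6y = 56.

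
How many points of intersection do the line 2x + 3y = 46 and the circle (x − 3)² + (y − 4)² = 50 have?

0

Substituting the line into the circle gives 13x² − 190x + 787 = 0.
Discriminant = (−190)² − 4·13·(787) = −4824 < 0.
No real roots: the line does not meet the circle.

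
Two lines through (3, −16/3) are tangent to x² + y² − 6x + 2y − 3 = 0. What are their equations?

A line y − (−16/3) = m(x − (3)) is tangent when its distance from (3, −1) is √13:
(0m − (13/3))² = 13(m² + 1)
9m² − 4 = 0, so m = 2/3 or m = −2/3.
With m = 2/3: 2x − 3y = 22. With m = −2/3: 2x + 3y = −10.

2x − 3y = 22 and 2x + 3y = −10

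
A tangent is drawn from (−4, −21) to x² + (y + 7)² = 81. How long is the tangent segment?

Centre (0, −7), r² = 81. |PO|² = (−4)² + (−14)² = 212.
By the tangent–radius right angle, tangent length = √(|PO|² − r²) = √131.

√131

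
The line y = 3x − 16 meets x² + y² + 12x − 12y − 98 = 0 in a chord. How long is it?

From the line, y = 3x − 16. Substituting:
10x² − 120x + 350 = 0  ⟹  x² − 12x + 35 = 0
x = 7 or x = 5, giving (7, 5) and (5, −1).
Chord length = distance between (7, 5) and (5, −1) = √40 = 2√10.

2√10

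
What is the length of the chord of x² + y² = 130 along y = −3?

Substitute y = −3:
x² − 121 = 0
x = 11 or x = −11, giving (11, −3) and (−11, −3).
|(11, −3) − (−11, −3)| = √((22)² + (0)²) = 22.

22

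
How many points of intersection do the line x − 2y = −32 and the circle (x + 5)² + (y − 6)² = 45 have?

1

Centre (−5, 6), r² = 45. Distance² from centre to line = (15)²/5 = 45.
Since d² = r², the line is tangent.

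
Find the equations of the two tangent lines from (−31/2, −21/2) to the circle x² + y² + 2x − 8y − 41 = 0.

3x − 7y = 27 and 7x − 3y = −77

A line y − (−21/2) = m(x − (−31/2)) is tangent when its distance from (−1, 4) is √58:
(29/2m − (29/2))² = 58(m² + 1)
21m² − 58m + 21 = 0, so m = 3/7 or m = 7/3.
Through (−31/2, −21/2) these give 3x − 7y = 27 and 7x − 3y = −77.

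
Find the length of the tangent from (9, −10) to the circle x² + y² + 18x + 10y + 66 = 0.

√309

The centre is (−9, −5) and r = 2√10. The square of the distance from P to the centre is 324 + 25 = 349.
The tangent meets the radius at right angles, so tangent² = |PO|² − r² = 349 − 40 = 309.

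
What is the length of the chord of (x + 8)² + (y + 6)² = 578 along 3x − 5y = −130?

Centre (−8, −6), r² = 578. Perpendicular distance d from centre to line = |136| / √34 = 136/√34.
Chord = 2√(r² − d²) = 2·√(34) = 2√34.

2√34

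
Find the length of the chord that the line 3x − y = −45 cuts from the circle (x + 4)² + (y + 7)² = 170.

2√10

The distance from (−4, −7) to the line is 40/√10, and r² = 170.
Half the chord is √(r² − d²) = √(10), so the full chord is 2√10.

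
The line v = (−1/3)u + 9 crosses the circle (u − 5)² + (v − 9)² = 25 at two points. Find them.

(0, 9) and (9, 6)

Express v = (27 − u)/3 and substitute into the circle:
10u² − 90u = 0  ⟹  u² − 9u = 0
u = 9 or u = 0, giving (9, 6) and (0, 9).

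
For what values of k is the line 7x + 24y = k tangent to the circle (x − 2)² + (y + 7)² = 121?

k = −429 or k = 121

For a tangent, require d(centre, line) = r = 11.
|7·2 + 24·(−7) − k| / √625 = 11
|k − (−154)| = 11·25, so k = 121 or k = −429.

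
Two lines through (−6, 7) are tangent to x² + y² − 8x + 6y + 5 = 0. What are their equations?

x + 2y = 8 and 2x + y = −5

Let a tangent through (−6, 7) have slope m. Its distance from (4, −3) must equal 2√5:
[m·(10) − (−10)]² = 20(m² + 1)
2m² + 5m + 2 = 0, so m = −1/2 or m = −2.
Through (−6, 7) these give x + 2y = 8 and 2x + y = −5.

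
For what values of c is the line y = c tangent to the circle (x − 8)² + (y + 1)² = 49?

c = −8 or c = 6

For a tangent, require d(centre, line) = r = 7.
|0·8 + 1·(−1) − c| / √1 = 7
|c − (−1)| = 7, so c = 6 or c = −8.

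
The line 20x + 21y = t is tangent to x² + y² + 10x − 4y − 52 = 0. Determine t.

Tangency holds when the distance from the centre (−5, 2) to the line equals the radius 9:
|20·(−5) + 21·2 − t| / √841 = 9
|t − (−58)| = 9·29, so t = 203 or t = −319.

t = −319 or t = 203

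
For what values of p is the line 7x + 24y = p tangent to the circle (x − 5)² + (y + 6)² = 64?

For a tangent, require d(centre, line) = r = 8.
|7·5 + 24·(−6) − p| / √625 = 8
|p − (−109)| = 8·25, so p = 91 or p = −309.

p = −309 or p = 91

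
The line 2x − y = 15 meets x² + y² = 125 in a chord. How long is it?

8√5

Centre (0, 0), r² = 125. Perpendicular distance d from centre to line = |−15| / √5 = 15/√5.
Half the chord is √(r² − d²) = √(80), so the full chord is 8√5.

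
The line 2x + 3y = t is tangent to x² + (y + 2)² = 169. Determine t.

t = −6 ± 13√13

For a tangent, require d(centre, line) = r = 13.
|2·0 + 3·(−2) − t| / √13 = 13
|t − (−6)| = 13√13.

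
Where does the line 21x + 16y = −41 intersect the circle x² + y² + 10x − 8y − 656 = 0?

Substitute y = (−41 − 21x)/16:
697x² + 6970x − 161007 = 0  ⟹  x² + 10x − 231 = 0
x = 11 or x = −21, giving (11, −17) and (−21, 25).

(−21, 25) and (11, −17)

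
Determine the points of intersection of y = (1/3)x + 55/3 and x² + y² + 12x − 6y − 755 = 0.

Substitute y = (55 + x)/3:
10x² + 200x − 4760 = 0  ⟹  x² + 20x − 476 = 0
x = 14 or x = −34, giving (14, 23) and (−34, 7).

(−34, 7) and (14, 23)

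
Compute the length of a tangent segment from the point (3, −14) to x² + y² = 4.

The centre is (0, 0) and r = 2. The square of the distance from P to the centre is 9 + 196 = 205.
By the tangent–radius right angle, tangent length = √(|PO|² − r²) = √201.

√201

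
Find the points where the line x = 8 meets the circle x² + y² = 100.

The line gives x = 8. Substituting into the circle:
y² − 36 = 0
y = 6 or y = −6, giving (8, 6) and (8, −6).

(8, −6) and (8, 6)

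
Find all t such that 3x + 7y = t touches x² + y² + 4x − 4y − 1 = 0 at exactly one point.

For a tangent, require d(centre, line) = r = 3.
|3·(−2) + 7·2 − t| / √58 = 3
|t − (8)| = 3√58.

t = 8 ± 3√58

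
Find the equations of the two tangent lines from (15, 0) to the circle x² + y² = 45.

Write the tangent as mx − y + (0 − m·(15)) = 0 and set its distance from the centre to 3√5:
(−15m − (0))² = 45(m² + 1)
4m² − 1 = 0, so m = 1/2 or m = −1/2.
With m = 1/2: x − 2y = 15. With m = −1/2: x + 2y = 15.

x − 2y = 15 and x + 2y = 15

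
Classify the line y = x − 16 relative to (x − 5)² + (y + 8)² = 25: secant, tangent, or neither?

secant

Substituting the line into the circle gives 2x² − 26x + 64 = 0.
Δ = 676 − 512 = 164.
Two real roots: the line is a secant.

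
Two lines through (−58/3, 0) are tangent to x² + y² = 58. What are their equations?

3x + 7y = −58 and 3x − 7y = −58

Let a tangent through (−58/3, 0) have slope m. Its distance from (0, 0) must equal √58:
[m·(58/3) − (0)]² = 58(m² + 1)
49m² − 9 = 0, so m = −3/7 or m = 3/7.
With m = −3/7: 3x + 7y = −58. With m = 3/7: 3x − 7y = −58.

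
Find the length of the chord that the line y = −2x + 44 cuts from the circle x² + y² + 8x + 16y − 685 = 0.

6√5

Express y = −2x + 44 and substitute into the circle:
5x² − 200x + 1955 = 0  ⟹  x² − 40x + 391 = 0
x = 23 or x = 17, giving (23, −2) and (17, 10).
Chord length = distance between (23, −2) and (17, 10) = √180 = 6√5.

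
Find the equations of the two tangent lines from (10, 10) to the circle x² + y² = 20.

Let a tangent through (10, 10) have slope m. Its distance from (0, 0) must equal 2√5:
(−10m − (−10))² = 20(m² + 1)
2m² − 5m + 2 = 0, so m = 2 or m = 1/2.
Through (10, 10) these give 2x − y = 10 and x − 2y = −10.

2x − y = 10 and x − 2y = −10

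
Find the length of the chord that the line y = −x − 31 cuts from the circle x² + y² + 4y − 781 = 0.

27√2

The distance from (0, −2) to the line is 29/√2, and r² = 785.
Half the chord is √(r² − d²) = √(729/2), so the full chord is 27√2.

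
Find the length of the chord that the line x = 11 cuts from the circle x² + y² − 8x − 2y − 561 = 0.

46

The line gives x = 11. Substituting into the circle:
y² − 2y − 528 = 0
y = 24 or y = −22, giving (11, 24) and (11, −22).
Chord length = distance between (11, 24) and (11, −22) = √2116 = 46.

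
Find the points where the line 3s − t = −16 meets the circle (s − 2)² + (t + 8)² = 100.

(−8, −8) and (−6, −2)

Express t = 3s + 16 and substitute into the circle:
10s² + 140s + 480 = 0  ⟹  s² + 14s + 48 = 0
s = −6 or s = −8, giving (−6, −2) and (−8, −8).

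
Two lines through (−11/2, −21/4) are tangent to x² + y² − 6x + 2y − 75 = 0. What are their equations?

Let a tangent through (−11/2, −21/4) have slope m. Its distance from (3, −1) must equal √85:
[m·(17/2) − (17/4)]² = 85(m² + 1)
12m² + 68m + 63 = 0, so m = −7/6 or m = −9/2.
Through (−11/2, −21/4) these give 7x + 6y = −70 and 9x + 2y = −60.

7x + 6y = −70 and 9x + 2y = −60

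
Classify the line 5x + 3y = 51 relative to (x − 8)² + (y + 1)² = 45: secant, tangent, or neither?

Centre (8, −1), r² = 45. Distance² from centre to line = (−14)²/34 = 98/17.
Since d² < r², the line cuts the circle twice.

secant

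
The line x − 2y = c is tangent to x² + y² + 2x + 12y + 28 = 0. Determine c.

The line touches the circle iff its distance from (−1, −6) is 3:
|1·(−1) − 2·(−6) − c| / √5 = 3
|c − (11)| = 3√5.

c = 11 ± 3√5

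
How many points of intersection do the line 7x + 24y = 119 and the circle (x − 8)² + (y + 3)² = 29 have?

0

Substituting the line into the circle gives 625x² − 11890x + 56641 = 0.
Δ = 141372100 − 141602500 = −230400.
No real roots: the line does not meet the circle.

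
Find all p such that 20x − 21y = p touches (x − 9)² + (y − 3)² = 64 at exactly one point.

Tangency holds when the distance from the centre (9, 3) to the line equals the radius 8:
|20·9 − 21·3 − p| / √841 = 8
|p − (117)| = 8·29, so p = 349 or p = −115.

p = −115 or p = 349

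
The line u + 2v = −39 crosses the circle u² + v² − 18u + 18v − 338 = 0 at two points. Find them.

From the line, v = (−39 − u)/2. Substituting:
5u² − 30u − 1235 = 0  ⟹  u² − 6u − 247 = 0
u = 19 or u = −13, giving (19, −29) and (−13, −13).

(−13, −13) and (19, −29)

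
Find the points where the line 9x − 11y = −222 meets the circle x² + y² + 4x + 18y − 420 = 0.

(−21, 3) and (−10, 12)

From the line, y = (222 + 9x)/11. Substituting:
202x² + 6262x + 42420 = 0  ⟹  x² + 31x + 210 = 0
x = −10 or x = −21, giving (−10, 12) and (−21, 3).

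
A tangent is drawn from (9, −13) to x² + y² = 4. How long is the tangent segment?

√246

Centre (0, 0), r² = 4. |PO|² = (9)² + (−13)² = 250.
Power of the point: PT² = |PO|² − r² = 246, so PT = √246.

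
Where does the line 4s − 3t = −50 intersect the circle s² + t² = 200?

(−14, −2) and (−2, 14)

From the line, t = (50 + 4s)/3. Substituting:
25s² + 400s + 700 = 0  ⟹  s² + 16s + 28 = 0
s = −2 or s = −14, giving (−2, 14) and (−14, −2).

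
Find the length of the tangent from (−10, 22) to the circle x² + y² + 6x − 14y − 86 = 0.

With centre O = (−3, 7), |OP|² = 274 and r² = 144.
The tangent meets the radius at right angles, so tangent² = |PO|² − r² = 274 − 144 = 130.

√130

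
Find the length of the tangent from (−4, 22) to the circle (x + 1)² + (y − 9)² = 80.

With centre O = (−1, 9), |OP|² = 178 and r² = 80.
By the tangent–radius right angle, tangent length = √(|PO|² − r²) = √98 = 7√2.

7√2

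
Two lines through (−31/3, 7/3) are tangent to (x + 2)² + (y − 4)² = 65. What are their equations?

Let a tangent through (−31/3, 7/3) have slope m. Its distance from (−2, 4) must equal √65:
(25/3m − (5/3))² = 65(m² + 1)
4m² − 25m − 56 = 0, so m = −7/4 or m = 8.
With m = −7/4: 7x + 4y = −63. With m = 8: 8x − y = −85.

7x + 4y = −63 and 8x − y = −85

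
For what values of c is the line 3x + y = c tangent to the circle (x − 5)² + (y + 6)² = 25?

c = 9 ± 5√10

For a tangent, require d(centre, line) = r = 5.
|3·5 + 1·(−6) − c| / √10 = 5
|c − (9)| = 5√10.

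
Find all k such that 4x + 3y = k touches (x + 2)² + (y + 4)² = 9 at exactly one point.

k = −35 or k = −5

For a tangent, require d(centre, line) = r = 3.
|4·(−2) + 3·(−4) − k| / √25 = 3
|k − (−20)| = 3·5, so k = −5 or k = −35.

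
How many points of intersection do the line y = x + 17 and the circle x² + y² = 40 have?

Substituting the line into the circle gives 2x² + 34x + 249 = 0.
Δ = 1156 − 1992 = −836.
No real roots: the line does not meet the circle.

0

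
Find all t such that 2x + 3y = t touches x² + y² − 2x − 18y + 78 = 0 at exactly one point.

For a tangent, require d(centre, line) = r = 2.
|2·1 + 3·9 − t| / √13 = 2
|t − (29)| = 2√13.

t = 29 ± 2√13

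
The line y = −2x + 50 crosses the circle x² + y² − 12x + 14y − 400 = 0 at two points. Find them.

Express y = −2x + 50 and substitute into the circle:
5x² − 240x + 2800 = 0  ⟹  x² − 48x + 560 = 0
x = 28 or x = 20, giving (28, −6) and (20, 10).

(20, 10) and (28, −6)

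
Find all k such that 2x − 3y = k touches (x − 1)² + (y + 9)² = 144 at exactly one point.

For a tangent, require d(centre, line) = r = 12.
|2·1 − 3·(−9) − k| / √13 = 12
|k − (29)| = 12√13.

k = 29 ± 12√13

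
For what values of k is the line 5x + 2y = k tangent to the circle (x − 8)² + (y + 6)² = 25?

k = 28 ± 5√29

For a tangent, require d(centre, line) = r = 5.
|5·8 + 2·(−6) − k| / √29 = 5
|k − (28)| = 5√29.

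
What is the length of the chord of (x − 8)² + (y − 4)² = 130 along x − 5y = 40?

2√26

The distance from (8, 4) to the line is 52/√26, and r² = 130.
Half the chord is √(r² − d²) = √(26), so the full chord is 2√26.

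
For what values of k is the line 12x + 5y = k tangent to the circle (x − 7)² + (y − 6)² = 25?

k = 49 or k = 179

For a tangent, require d(centre, line) = r = 5.
|12·7 + 5·6 − k| / √169 = 5
|k − (114)| = 5·13, so k = 179 or k = 49.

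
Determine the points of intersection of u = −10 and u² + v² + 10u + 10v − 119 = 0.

(−10, −17) and (−10, 7)

The line gives u = −10. Substituting into the circle:
v² + 10v − 119 = 0
v = 7 or v = −17, giving (−10, 7) and (−10, −17).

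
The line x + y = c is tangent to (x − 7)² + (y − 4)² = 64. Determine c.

c = 11 ± 8√2

The line touches the circle iff its distance from (7, 4) is 8:
|1·7 + 1·4 − c| / √2 = 8
|c − (11)| = 8√2.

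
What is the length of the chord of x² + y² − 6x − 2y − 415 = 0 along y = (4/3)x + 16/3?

40

Centre (3, 1), r² = 425. Perpendicular distance d from centre to line = |25| / √25 = 25/√25.
Chord = 2√(r² − d²) = 2·√(400) = 40.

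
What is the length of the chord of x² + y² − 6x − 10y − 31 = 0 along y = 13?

From the line, y = 13. Substituting:
x² − 6x + 8 = 0
x = 4 or x = 2, giving (4, 13) and (2, 13).
Chord length = distance between (4, 13) and (2, 13) = √4 = 2.

2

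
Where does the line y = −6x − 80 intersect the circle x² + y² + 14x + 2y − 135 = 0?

(−15, 10) and (−11, −14)

From the line, y = −6x − 80. Substituting:
37x² + 962x + 6105 = 0  ⟹  x² + 26x + 165 = 0
x = −11 or x = −15, giving (−11, −14) and (−15, 10).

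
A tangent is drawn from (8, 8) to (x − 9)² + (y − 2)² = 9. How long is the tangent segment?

2√7

Centre (9, 2), r² = 9. |PO|² = (−1)² + (6)² = 37.
The tangent meets the radius at right angles, so tangent² = |PO|² − r² = 37 − 9 = 28.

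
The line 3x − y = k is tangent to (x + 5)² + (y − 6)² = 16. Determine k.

k = −21 ± 4√10

The line touches the circle iff its distance from (−5, 6) is 4:
|3·(−5) − 1·6 − k| / √10 = 4
|k − (−21)| = 4√10.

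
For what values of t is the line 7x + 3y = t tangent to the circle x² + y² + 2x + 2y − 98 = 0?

Tangency holds when the distance from the centre (−1, −1) to the line equals the radius 10:
|7·(−1) + 3·(−1) − t| / √58 = 10
|t − (−10)| = 10√58.

t = −10 ± 10√58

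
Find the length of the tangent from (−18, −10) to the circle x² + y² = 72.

4√22

The centre is (0, 0) and r = 6√2. The square of the distance from P to the centre is 324 + 100 = 424.
Power of the point: PT² = |PO|² − r² = 352, so PT = 4√22.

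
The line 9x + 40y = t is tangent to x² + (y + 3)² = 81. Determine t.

The line touches the circle iff its distance from (0, −3) is 9:
|9·0 + 40·(−3) − t| / √1681 = 9
|t − (−120)| = 9·41, so t = 249 or t = −489.

t = −489 or t = 249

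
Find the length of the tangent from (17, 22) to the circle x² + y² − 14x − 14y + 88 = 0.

Centre (7, 7), r² = 10. |PO|² = (10)² + (15)² = 325.
The tangent meets the radius at right angles, so tangent² = |PO|² − r² = 325 − 10 = 315.

3√35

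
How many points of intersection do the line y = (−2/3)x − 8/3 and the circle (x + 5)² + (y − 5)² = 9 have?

Substituting the line into the circle gives 13x² + 182x + 673 = 0.
Discriminant = (182)² − 4·13·(673) = −1872 < 0.
No real roots: the line does not meet the circle.

0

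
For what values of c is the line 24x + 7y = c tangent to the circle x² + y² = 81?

c = −225 or c = 225

For a tangent, require d(centre, line) = r = 9.
|24·0 + 7·0 − c| / √625 = 9
|c| = 9·25, so c = 225 or c = −225.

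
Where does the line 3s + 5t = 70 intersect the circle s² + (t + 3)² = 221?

(5, 11) and (10, 8)

Substitute t = (70 − 3s)/5:
34s² − 510s + 1700 = 0  ⟹  s² − 15s + 50 = 0
s = 10 or s = 5, giving (10, 8) and (5, 11).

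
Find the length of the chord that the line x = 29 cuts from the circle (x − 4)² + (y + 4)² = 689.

The line gives x = 29. Substituting into the circle:
y² + 8y − 48 = 0
y = 4 or y = −12, giving (29, 4) and (29, −12).
Chord length = distance between (29, 4) and (29, −12) = √256 = 16.

16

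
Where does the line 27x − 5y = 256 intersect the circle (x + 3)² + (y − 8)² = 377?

From the line, y = (−256 + 27x)/5. Substituting:
754x² − 15834x + 78416 = 0  ⟹  x² − 21x + 104 = 0
x = 13 or x = 8, giving (13, 19) and (8, −8).

(8, −8) and (13, 19)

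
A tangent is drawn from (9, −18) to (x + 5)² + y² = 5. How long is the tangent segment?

The centre is (−5, 0) and r = √5. The square of the distance from P to the centre is 196 + 324 = 520.
Power of the point: PT² = |PO|² − r² = 515, so PT = √515.

√515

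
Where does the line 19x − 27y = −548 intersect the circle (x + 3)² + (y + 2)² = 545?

(−26, 2) and (1, 21)

Substitute y = (548 + 19x)/27:
1090x² + 27250x − 28340 = 0  ⟹  x² + 25x − 26 = 0
x = 1 or x = −26, giving (1, 21) and (−26, 2).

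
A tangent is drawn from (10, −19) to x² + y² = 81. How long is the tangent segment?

2√95

With centre O = (0, 0), |OP|² = 461 and r² = 81.
Power of the point: PT² = |PO|² − r² = 380, so PT = 2√95.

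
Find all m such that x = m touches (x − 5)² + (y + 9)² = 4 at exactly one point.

The line touches the circle iff its distance from (5, −9) is 2:
|1·5 + 0·(−9) − m| / √1 = 2
|m − (5)| = 2, so m = 7 or m = 3.

m = 3 or m = 7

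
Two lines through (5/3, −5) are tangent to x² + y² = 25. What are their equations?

Write the tangent as mx − y + (−5 − m·(5/3)) = 0 and set its distance from the centre to 5:
(−5/3m − (5))² = 25(m² + 1)
4m² − 3m = 0, so m = 3/4 or m = 0.
Through (5/3, −5) these give 3x − 4y = 25 and y = −5.

3x − 4y = 25 and y = −5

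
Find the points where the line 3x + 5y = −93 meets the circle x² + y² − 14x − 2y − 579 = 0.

Express y = (−93 − 3x)/5 and substitute into the circle:
34x² + 238x − 4896 = 0  ⟹  x² + 7x − 144 = 0
x = 9 or x = −16, giving (9, −24) and (−16, −9).

(−16, −9) and (9, −24)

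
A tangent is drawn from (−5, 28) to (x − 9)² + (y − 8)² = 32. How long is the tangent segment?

2√141

With centre O = (9, 8), |OP|² = 596 and r² = 32.
By the tangent–radius right angle, tangent length = √(|PO|² − r²) = √564 = 2√141.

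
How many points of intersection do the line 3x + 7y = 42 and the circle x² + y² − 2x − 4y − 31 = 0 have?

2

Substituting the line into the circle gives 58x² − 266x − 931 = 0.
Discriminant = (−266)² − 4·58·(−931) = 286748 > 0.
Two real roots: the line is a secant.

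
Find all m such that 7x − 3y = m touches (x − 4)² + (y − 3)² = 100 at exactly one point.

m = 19 ± 10√58

For a tangent, require d(centre, line) = r = 10.
|7·4 − 3·3 − m| / √58 = 10
|m − (19)| = 10√58.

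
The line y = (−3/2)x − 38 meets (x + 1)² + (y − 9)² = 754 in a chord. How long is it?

Substitute y = (−76 − 3x)/2:
13x² + 572x + 5824 = 0  ⟹  x² + 44x + 448 = 0
x = −16 or x = −28, giving (−16, −14) and (−28, 4).
Chord length = distance between (−16, −14) and (−28, 4) = √468 = 6√13.

6√13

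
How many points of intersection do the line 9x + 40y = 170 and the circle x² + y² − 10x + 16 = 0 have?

0

Substituting the line into the circle gives 1681x² − 19060x + 54500 = 0.
Discriminant = (−19060)² − 4·1681·(54500) = −3174400 < 0.
No real roots: the line does not meet the circle.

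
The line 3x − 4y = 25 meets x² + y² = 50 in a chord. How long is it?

The distance from (0, 0) to the line is 25/√25, and r² = 50.
Chord = 2√(r² − d²) = 2·√(25) = 10.

10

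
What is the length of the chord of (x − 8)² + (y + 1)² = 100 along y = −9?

Centre (8, −1), r² = 100. Perpendicular distance d from centre to line = |8| / √1 = 8.
Half the chord is √(r² − d²) = √(36), so the full chord is 12.

12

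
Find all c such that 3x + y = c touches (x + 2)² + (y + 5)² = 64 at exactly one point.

Tangency holds when the distance from the centre (−2, −5) to the line equals the radius 8:
|3·(−2) + 1·(−5) − c| / √10 = 8
|c − (−11)| = 8√10.

c = −11 ± 8√10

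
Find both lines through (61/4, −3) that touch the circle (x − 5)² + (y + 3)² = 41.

4x − 5y = 76 and 4x + 5y = 46

Let a tangent through (61/4, −3) have slope m. Its distance from (5, −3) must equal √41:
[m·(−41/4) − (0)]² = 41(m² + 1)
25m² − 16 = 0, so m = 4/5 or m = −4/5.
Through (61/4, −3) these give 4x − 5y = 76 and 4x + 5y = 46.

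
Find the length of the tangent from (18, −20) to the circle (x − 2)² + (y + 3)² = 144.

√401

Centre (2, −3), r² = 144. |PO|² = (16)² + (−17)² = 545.
The tangent meets the radius at right angles, so tangent² = |PO|² − r² = 545 − 144 = 401.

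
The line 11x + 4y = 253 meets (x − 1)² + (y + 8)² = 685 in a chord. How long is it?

From the line, y = (253 − 11x)/4. Substituting:
137x² − 6302x + 70281 = 0  ⟹  x² − 46x + 513 = 0
x = 27 or x = 19, giving (27, −11) and (19, 11).
Chord length = distance between (27, −11) and (19, 11) = √548 = 2√137.

2√137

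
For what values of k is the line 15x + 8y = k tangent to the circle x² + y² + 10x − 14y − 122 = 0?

The line touches the circle iff its distance from (−5, 7) is 14:
|15·(−5) + 8·7 − k| / √289 = 14
|k − (−19)| = 14·17, so k = 219 or k = −257.

k = −257 or k = 219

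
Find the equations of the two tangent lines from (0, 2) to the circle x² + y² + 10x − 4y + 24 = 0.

Write the tangent as mx − y + (2 − m·(0)) = 0 and set its distance from the centre to √5:
(−5m − (0))² = 5(m² + 1)
4m² − 1 = 0, so m = 1/2 or m = −1/2.
With m = 1/2: x − 2y = −4. With m = −1/2: x + 2y = 4.

x − 2y = −4 and x + 2y = 4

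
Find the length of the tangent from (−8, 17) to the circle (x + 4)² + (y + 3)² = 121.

With centre O = (−4, −3), |OP|² = 416 and r² = 121.
Power of the point: PT² = |PO|² − r² = 295, so PT = √295.

√295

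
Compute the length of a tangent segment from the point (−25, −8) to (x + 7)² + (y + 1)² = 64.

With centre O = (−7, −1), |OP|² = 373 and r² = 64.
The tangent meets the radius at right angles, so tangent² = |PO|² − r² = 373 − 64 = 309.

√309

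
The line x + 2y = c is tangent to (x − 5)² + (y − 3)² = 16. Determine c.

c = 11 ± 4√5

For a tangent, require d(centre, line) = r = 4.
|1·5 + 2·3 − c| / √5 = 4
|c − (11)| = 4√5.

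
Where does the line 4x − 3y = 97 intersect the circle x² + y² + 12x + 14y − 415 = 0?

From the line, y = (−97 + 4x)/3. Substituting:
25x² − 500x + 1600 = 0  ⟹  x² − 20x + 64 = 0
x = 16 or x = 4, giving (16, −11) and (4, −27).

(4, −27) and (16, −11)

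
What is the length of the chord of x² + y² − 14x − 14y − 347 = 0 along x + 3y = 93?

3√10

The distance from (7, 7) to the line is 65/√10, and r² = 445.
Chord = 2√(r² − d²) = 2·√(45/2) = 3√10.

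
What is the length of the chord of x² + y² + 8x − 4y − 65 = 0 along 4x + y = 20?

The distance from (−4, 2) to the line is 34/√17, and r² = 85.
Chord = 2√(r² − d²) = 2·√(17) = 2√17.

2√17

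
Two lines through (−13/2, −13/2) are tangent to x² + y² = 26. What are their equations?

x − 5y = 26 and 5x − y = −26

A line y − (−13/2) = m(x − (−13/2)) is tangent when its distance from (0, 0) is √26:
[m·(13/2) − (13/2)]² = 26(m² + 1)
5m² − 26m + 5 = 0, so m = 1/5 or m = 5.
Through (−13/2, −13/2) these give x − 5y = 26 and 5x − y = −26.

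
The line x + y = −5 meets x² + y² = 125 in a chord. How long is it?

15√2

Substitute y = −x − 5:
2x² + 10x − 100 = 0  ⟹  x² + 5x − 50 = 0
x = 5 or x = −10, giving (5, −10) and (−10, 5).
|(5, −10) − (−10, 5)| = √((15)² + (−15)²) = 15√2.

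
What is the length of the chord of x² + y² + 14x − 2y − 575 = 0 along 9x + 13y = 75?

15√10

The distance from (−7, 1) to the line is 125/√250, and r² = 625.
Chord = 2√(r² − d²) = 2·√(1125/2) = 15√10.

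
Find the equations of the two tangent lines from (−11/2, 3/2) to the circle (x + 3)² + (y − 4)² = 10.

3x + y = −15 and x + 3y = −1

A line y − (3/2) = m(x − (−11/2)) is tangent when its distance from (−3, 4) is √10:
[m·(5/2) − (5/2)]² = 10(m² + 1)
3m² + 10m + 3 = 0, so m = −3 or m = −1/3.
Through (−11/2, 3/2) these give 3x + y = −15 and x + 3y = −1.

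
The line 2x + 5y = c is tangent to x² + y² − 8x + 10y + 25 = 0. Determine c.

For a tangent, require d(centre, line) = r = 4.
|2·4 + 5·(−5) − c| / √29 = 4
|c − (−17)| = 4√29.

c = −17 ± 4√29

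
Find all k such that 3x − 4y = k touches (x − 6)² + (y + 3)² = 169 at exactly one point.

For a tangent, require d(centre, line) = r = 13.
|3·6 − 4·(−3) − k| / √25 = 13
|k − (30)| = 13·5, so k = 95 or k = −35.

k = −35 or k = 95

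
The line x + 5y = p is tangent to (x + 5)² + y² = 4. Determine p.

p = −5 ± 2√26

Tangency holds when the distance from the centre (−5, 0) to the line equals the radius 2:
|1·(−5) + 5·0 − p| / √26 = 2
|p − (−5)| = 2√26.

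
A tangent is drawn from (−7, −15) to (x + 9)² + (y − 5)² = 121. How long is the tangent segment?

With centre O = (−9, 5), |OP|² = 404 and r² = 121.
Power of the point: PT² = |PO|² − r² = 283, so PT = √283.

√283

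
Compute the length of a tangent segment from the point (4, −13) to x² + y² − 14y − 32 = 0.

√335

The centre is (0, 7) and r = 9. The square of the distance from P to the centre is 16 + 400 = 416.
The tangent meets the radius at right angles, so tangent² = |PO|² − r² = 416 − 81 = 335.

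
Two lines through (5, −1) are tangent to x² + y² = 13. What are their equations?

2x − 3y = 13 and 3x + 2y = 13

A line y − (−1) = m(x − (5)) is tangent when its distance from (0, 0) is √13:
(−5m − (1))² = 13(m² + 1)
6m² + 5m − 6 = 0, so m = 2/3 or m = −3/2.
Through (5, −1) these give 2x − 3y = 13 and 3x + 2y = 13.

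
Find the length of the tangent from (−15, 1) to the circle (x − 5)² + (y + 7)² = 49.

√415

The centre is (5, −7) and r = 7. The square of the distance from P to the centre is 400 + 64 = 464.
By the tangent–radius right angle, tangent length = √(|PO|² − r²) = √415.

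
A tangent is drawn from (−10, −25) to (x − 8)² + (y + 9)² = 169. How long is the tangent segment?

√411

The centre is (8, −9) and r = 13. The square of the distance from P to the centre is 324 + 256 = 580.
The tangent meets the radius at right angles, so tangent² = |PO|² − r² = 580 − 169 = 411.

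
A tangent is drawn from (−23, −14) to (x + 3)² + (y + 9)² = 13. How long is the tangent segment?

2√103

With centre O = (−3, −9), |OP|² = 425 and r² = 13.
Power of the point: PT² = |PO|² − r² = 412, so PT = 2√103.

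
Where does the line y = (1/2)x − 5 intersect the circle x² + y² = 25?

Express y = (−10 + x)/2 and substitute into the circle:
5x² − 20x = 0  ⟹  x² − 4x = 0
x = 4 or x = 0, giving (4, −3) and (0, −5).

(0, −5) and (4, −3)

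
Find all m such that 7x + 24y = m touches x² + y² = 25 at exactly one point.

Tangency holds when the distance from the centre (0, 0) to the line equals the radius 5:
|7·0 + 24·0 − m| / √625 = 5
|m| = 5·25, so m = 125 or m = −125.

m = −125 or m = 125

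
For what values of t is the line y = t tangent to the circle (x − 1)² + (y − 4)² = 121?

t = −7 or t = 15

The line touches the circle iff its distance from (1, 4) is 11:
|0·1 + 1·4 − t| / √1 = 11
|t − (4)| = 11, so t = 15 or t = −7.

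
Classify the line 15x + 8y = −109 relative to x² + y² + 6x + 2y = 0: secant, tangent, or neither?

Substituting the line into the circle gives 289x² + 3414x + 10137 = 0.
Discriminant = (3414)² − 4·289·(10137) = −62976 < 0.
No real roots: the line does not meet the circle.

neither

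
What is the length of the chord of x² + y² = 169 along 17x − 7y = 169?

13√2

Express y = (−169 + 17x)/7 and substitute into the circle:
338x² − 5746x + 20280 = 0  ⟹  x² − 17x + 60 = 0
x = 12 or x = 5, giving (12, 5) and (5, −12).
Chord length = distance between (12, 5) and (5, −12) = √338 = 13√2.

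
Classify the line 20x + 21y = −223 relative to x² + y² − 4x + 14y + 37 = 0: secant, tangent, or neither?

Substituting the line into the circle gives 841x² + 1276x + 484 = 0.
Δ = 1628176 − 1628176 = 0.
A repeated root: the line is tangent.

tangent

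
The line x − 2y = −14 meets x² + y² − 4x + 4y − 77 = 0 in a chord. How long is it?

2√5

The distance from (2, −2) to the line is 20/√5, and r² = 85.
Half the chord is √(r² − d²) = √(5), so the full chord is 2√5.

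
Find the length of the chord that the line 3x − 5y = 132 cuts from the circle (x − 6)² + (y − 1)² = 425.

Centre (6, 1), r² = 425. Perpendicular distance d from centre to line = |−119| / √34 = 119/√34.
Half the chord is √(r² − d²) = √(17/2), so the full chord is √34.

√34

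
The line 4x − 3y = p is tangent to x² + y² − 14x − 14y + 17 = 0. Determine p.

Tangency holds when the distance from the centre (7, 7) to the line equals the radius 9:
|4·7 − 3·7 − p| / √25 = 9
|p − (7)| = 9·5, so p = 52 or p = −38.

p = −38 or p = 52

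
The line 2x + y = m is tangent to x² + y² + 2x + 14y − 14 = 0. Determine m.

m = −9 ± 8√5

For a tangent, require d(centre, line) = r = 8.
|2·(−1) + 1·(−7) − m| / √5 = 8
|m − (−9)| = 8√5.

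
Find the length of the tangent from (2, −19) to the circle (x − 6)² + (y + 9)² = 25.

With centre O = (6, −9), |OP|² = 116 and r² = 25.
The tangent meets the radius at right angles, so tangent² = |PO|² − r² = 116 − 25 = 91.

√91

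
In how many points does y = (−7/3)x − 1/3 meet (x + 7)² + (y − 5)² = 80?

Centre (−7, 5), r² = 80. Distance² from centre to line = (−33)²/58 = 1089/58.
Since d² < r², the line cuts the circle twice.

2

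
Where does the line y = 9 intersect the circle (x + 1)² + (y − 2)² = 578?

Substitute y = 9:
x² + 2x − 528 = 0
x = 22 or x = −24, giving (22, 9) and (−24, 9).

(−24, 9) and (22, 9)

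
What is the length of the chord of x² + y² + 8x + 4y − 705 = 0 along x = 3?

52

The line gives x = 3. Substituting into the circle:
y² + 4y − 672 = 0
y = 24 or y = −28, giving (3, 24) and (3, −28).
|(3, 24) − (3, −28)| = √((0)² + (52)²) = 52.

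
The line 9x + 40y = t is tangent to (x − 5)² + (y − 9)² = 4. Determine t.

t = 323 or t = 487

The line touches the circle iff its distance from (5, 9) is 2:
|9·5 + 40·9 − t| / √1681 = 2
|t − (405)| = 2·41, so t = 487 or t = 323.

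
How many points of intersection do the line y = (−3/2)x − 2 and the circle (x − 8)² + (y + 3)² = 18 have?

Substituting the line into the circle gives 13x² − 76x + 188 = 0.
Discriminant = (−76)² − 4·13·(188) = −4000 < 0.
No real roots: the line does not meet the circle.

0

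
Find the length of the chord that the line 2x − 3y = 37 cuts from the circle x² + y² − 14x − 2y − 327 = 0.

Centre (7, 1), r² = 377. Perpendicular distance d from centre to line = |−26| / √13 = 26/√13.
Half the chord is √(r² − d²) = √(325), so the full chord is 10√13.

10√13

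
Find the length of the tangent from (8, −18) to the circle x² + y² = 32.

2√89

The centre is (0, 0) and r = 4√2. The square of the distance from P to the centre is 64 + 324 = 388.
The tangent meets the radius at right angles, so tangent² = |PO|² − r² = 388 − 32 = 356.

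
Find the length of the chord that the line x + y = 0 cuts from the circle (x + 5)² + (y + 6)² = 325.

23√2

Substitute y = −x:
2x² − 2x − 264 = 0  ⟹  x² − x − 132 = 0
x = 12 or x = −11, giving (12, −12) and (−11, 11).
Chord length = distance between (12, −12) and (−11, 11) = √1058 = 23√2.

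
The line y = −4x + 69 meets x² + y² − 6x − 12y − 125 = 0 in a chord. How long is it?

2√17

Substitute y = −4x + 69:
17x² − 510x + 3808 = 0  ⟹  x² − 30x + 224 = 0
x = 16 or x = 14, giving (16, 5) and (14, 13).
Chord length = distance between (16, 5) and (14, 13) = √68 = 2√17.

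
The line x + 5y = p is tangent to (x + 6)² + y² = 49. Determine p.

p = −6 ± 7√26

For a tangent, require d(centre, line) = r = 7.
|1·(−6) + 5·0 − p| / √26 = 7
|p − (−6)| = 7√26.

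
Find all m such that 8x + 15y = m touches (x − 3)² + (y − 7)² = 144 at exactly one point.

m = −75 or m = 333

Tangency holds when the distance from the centre (3, 7) to the line equals the radius 12:
|8·3 + 15·7 − m| / √289 = 12
|m − (129)| = 12·17, so m = 333 or m = −75.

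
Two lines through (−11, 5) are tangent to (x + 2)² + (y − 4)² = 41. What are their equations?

A line y − (5) = m(x − (−11)) is tangent when its distance from (−2, 4) is √41:
[m·(9) − (−1)]² = 41(m² + 1)
20m² + 9m − 20 = 0, so m = 4/5 or m = −5/4.
Through (−11, 5) these give 4x − 5y = −69 and 5x + 4y = −35.

4x − 5y = −69 and 5x + 4y = −35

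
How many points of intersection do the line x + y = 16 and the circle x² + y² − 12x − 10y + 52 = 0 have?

0

Substituting the line into the circle gives 2x² − 34x + 148 = 0.
Discriminant = (−34)² − 4·2·(148) = −28 < 0.
No real roots: the line does not meet the circle.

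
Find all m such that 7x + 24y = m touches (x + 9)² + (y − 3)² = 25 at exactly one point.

The line touches the circle iff its distance from (−9, 3) is 5:
|7·(−9) + 24·3 − m| / √625 = 5
|m − (9)| = 5·25, so m = 134 or m = −116.

m = −116 or m = 134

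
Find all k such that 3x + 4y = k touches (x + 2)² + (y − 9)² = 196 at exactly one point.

Tangency holds when the distance from the centre (−2, 9) to the line equals the radius 14:
|3·(−2) + 4·9 − k| / √25 = 14
|k − (30)| = 14·5, so k = 100 or k = −40.

k = −40 or k = 100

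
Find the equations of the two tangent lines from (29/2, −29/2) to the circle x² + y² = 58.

A line y − (−29/2) = m(x − (29/2)) is tangent when its distance from (0, 0) is √58:
[m·(−29/2) − (29/2)]² = 58(m² + 1)
21m² + 58m + 21 = 0, so m = −7/3 or m = −3/7.
With m = −7/3: 7x + 3y = 58. With m = −3/7: 3x + 7y = −58.

7x + 3y = 58 and 3x + 7y = −58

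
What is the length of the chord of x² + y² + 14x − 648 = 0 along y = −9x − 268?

3√82

Centre (−7, 0), r² = 697. Perpendicular distance d from centre to line = |205| / √82 = 205/√82.
Half the chord is √(r² − d²) = √(369/2), so the full chord is 3√82.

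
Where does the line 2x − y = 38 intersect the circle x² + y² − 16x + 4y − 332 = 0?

Substitute y = 2x − 38:
5x² − 160x + 960 = 0  ⟹  x² − 32x + 192 = 0
x = 24 or x = 8, giving (24, 10) and (8, −22).

(8, −22) and (24, 10)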